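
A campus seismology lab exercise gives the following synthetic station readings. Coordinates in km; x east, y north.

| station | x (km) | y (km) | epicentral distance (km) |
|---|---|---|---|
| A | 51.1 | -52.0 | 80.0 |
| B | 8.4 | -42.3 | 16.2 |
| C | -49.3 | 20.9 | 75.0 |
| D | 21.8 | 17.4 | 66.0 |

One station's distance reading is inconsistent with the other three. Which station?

Solve using three stations at a time. Using B, C, D (subtract circle equations pairwise → linear system) gives (x, y) ≈ (-7.8, -41.6).
Distances from that point to each station vs reported:
  A: calculated 59.8 vs reported 80.0 → residual 20.2 km
  B: calculated 16.2 vs reported 16.2 → residual 0.0 km
  C: calculated 75.0 vs reported 75.0 → residual 0.0 km
  D: calculated 66.0 vs reported 66.0 → residual 0.0 km
B, C, D are mutually consistent (residuals ≈ 0); A is off by 20.2 km.

A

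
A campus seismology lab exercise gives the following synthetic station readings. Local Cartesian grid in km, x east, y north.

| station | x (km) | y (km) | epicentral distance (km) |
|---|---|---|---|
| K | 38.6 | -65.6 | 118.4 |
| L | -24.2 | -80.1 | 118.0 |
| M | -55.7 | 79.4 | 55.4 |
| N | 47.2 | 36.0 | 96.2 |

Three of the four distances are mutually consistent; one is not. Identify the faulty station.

Solve using three stations at a time. Using K, L, M (subtract circle equations pairwise → linear system) gives (x, y) ≈ (-19.1, 37.8).
Distances from that point to each station vs reported:
  K: calculated 118.4 vs reported 118.4 → residual 0.0 km
  L: calculated 118.0 vs reported 118.0 → residual 0.0 km
  M: calculated 55.4 vs reported 55.4 → residual 0.0 km
  N: calculated 66.3 vs reported 96.2 → residual 29.9 km
K, L, M are mutually consistent (residuals ≈ 0); N is off by 29.9 km.

N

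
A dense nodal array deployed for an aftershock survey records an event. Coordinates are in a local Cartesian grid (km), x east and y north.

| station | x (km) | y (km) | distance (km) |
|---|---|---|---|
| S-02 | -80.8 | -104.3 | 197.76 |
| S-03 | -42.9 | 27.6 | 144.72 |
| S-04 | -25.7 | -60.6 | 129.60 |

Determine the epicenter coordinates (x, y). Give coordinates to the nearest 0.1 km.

(95.5, -14.7)

Circle about each station: (x + 80.8)² + (y + 104.3)² = 197.76²; (x + 42.9)² + (y − 27.6)² = 144.72²; (x + 25.7)² + (y + 60.6)² = 129.60².
Subtracting pairs of circle equations eliminates x²+y² and gives linear equations (the radical axes):
75.8 x + 263.8 y = 3360.18
110.2 x + 87.4 y = 9238.58
Solving the 2×2 system: x ≈ 95.5, y ≈ -14.7 km.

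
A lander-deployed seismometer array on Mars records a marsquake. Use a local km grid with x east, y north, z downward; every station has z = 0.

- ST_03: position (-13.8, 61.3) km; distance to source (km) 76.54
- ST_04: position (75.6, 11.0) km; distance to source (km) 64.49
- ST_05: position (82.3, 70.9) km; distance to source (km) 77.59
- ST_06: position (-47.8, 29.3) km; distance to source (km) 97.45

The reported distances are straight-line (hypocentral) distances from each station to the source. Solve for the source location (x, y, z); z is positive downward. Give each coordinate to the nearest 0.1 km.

Each station gives a sphere (x−x_i)² + (y−y_i)² + z² = d_i² (stations at z=0).
Subtracting the ST_03 sphere from ST_04 and ST_05: z² cancels, leaving linear equations in x and y:
178.8 x − 100.6 y = 3587.64
192.2 x + 19.2 y = 7690.13
Solving: x ≈ 37.004, y ≈ 30.106 km (keep extra digits for the depth step; rounded: 37.0, 30.1).
Then from the ST_03 sphere: z² = 76.54² − (x + 13.8)² − (y − 61.3)² with x = 37.004, y = 30.106, so z ≈ 48.003 ≈ 48.0 km.

x ≈ 37.0 km, y ≈ 30.1 km, depth ≈ 48.0 km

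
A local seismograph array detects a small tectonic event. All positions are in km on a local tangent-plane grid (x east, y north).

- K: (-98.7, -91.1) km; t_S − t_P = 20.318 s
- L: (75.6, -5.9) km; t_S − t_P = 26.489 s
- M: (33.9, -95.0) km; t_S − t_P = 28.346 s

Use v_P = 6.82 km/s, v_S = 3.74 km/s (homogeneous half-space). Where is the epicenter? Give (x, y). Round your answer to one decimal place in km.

x ≈ -128.5 km, y ≈ 74.5 km

Distance from S−P lag: d = Δt · v_P v_S / (v_P − v_S) = Δt · (6.82·3.74)/(6.82−3.74) ≈ 8.2814·Δt.
So d_K = 168.26, d_L = 219.37, d_M = 234.75 km.
Circle about each station: (x + 98.7)² + (y + 91.1)² = 168.26²; (x − 75.6)² + (y + 5.9)² = 219.37²; (x − 33.9)² + (y + 95.0)² = 234.75².
Subtracting pairs of circle equations eliminates x²+y² and gives linear equations (the radical axes):
348.6 x + 170.4 y = -32102.50
265.2 x − 7.8 y = -34662.82
Solving the 2×2 system: x ≈ -128.5, y ≈ 74.5 km.
Check against K (with the unrounded x, y): √((x + 98.7)²+(y + 91.1)²) = 168.28 ≈ 168.26 km. ✓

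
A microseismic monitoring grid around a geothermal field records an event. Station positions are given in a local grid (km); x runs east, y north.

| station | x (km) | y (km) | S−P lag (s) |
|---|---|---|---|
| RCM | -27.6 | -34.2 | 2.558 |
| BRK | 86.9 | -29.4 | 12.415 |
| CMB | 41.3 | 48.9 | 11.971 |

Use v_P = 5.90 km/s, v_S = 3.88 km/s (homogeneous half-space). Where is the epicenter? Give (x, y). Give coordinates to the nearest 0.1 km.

Distance from S−P lag: d = Δt · v_P v_S / (v_P − v_S) = Δt · (5.90·3.88)/(5.90−3.88) ≈ 11.3327·Δt.
So d_RCM = 28.99, d_BRK = 140.70, d_CMB = 135.66 km.
Circle about each station: (x + 27.6)² + (y + 34.2)² = 28.99²; (x − 86.9)² + (y + 29.4)² = 140.70²; (x − 41.3)² + (y − 48.9)² = 135.66².
Subtracting the RCM equation from the BRK and CMB equations removes the quadratic terms:
229.0 x + 9.6 y = -12471.50
137.8 x + 166.2 y = -15397.72
Solving the 2×2 system: x ≈ -52.4, y ≈ -49.2 km.

x ≈ -52.4 km, y ≈ -49.2 km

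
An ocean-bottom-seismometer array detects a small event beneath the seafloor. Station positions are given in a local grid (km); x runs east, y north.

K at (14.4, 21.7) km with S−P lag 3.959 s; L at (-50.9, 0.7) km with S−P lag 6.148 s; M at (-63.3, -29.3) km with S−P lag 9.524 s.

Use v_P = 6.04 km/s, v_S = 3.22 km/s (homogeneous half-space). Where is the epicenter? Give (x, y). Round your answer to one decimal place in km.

x ≈ -9.1 km, y ≈ 7.8 km

Distance from S−P lag: d = Δt · v_P v_S / (v_P − v_S) = Δt · (6.04·3.22)/(6.04−3.22) ≈ 6.8967·Δt.
So d_K = 27.30, d_L = 42.40, d_M = 65.68 km.
Circle about each station: (x − 14.4)² + (y − 21.7)² = 27.30²; (x + 50.9)² + (y − 0.7)² = 42.40²; (x + 63.3)² + (y + 29.3)² = 65.68².
Subtracting the K equation from the L and M equations removes the quadratic terms:
-130.6 x − 42.0 y = 860.58
-155.4 x − 102.0 y = 618.56
Solving the 2×2 system: x ≈ -9.1, y ≈ 7.8 km.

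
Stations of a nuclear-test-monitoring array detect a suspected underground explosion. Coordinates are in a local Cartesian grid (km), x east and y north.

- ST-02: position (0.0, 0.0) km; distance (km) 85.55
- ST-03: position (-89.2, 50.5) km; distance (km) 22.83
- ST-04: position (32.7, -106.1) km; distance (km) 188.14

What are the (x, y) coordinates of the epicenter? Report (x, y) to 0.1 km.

-66.6 km east, 53.7 km north

Circle about each station: x² + y² = 85.55²; (x + 89.2)² + (y − 50.5)² = 22.83²; (x − 32.7)² + (y + 106.1)² = 188.14².
Subtracting pairs of circle equations eliminates x²+y² and gives linear equations (the radical axes):
-178.4 x + 101.0 y = 17304.48
65.4 x − 212.2 y = -15751.36
Solving the 2×2 system: x ≈ -66.6, y ≈ 53.7 km.
Check against ST-02 (with the unrounded x, y): √(x²+y²) = 85.55 ≈ 85.55 km. ✓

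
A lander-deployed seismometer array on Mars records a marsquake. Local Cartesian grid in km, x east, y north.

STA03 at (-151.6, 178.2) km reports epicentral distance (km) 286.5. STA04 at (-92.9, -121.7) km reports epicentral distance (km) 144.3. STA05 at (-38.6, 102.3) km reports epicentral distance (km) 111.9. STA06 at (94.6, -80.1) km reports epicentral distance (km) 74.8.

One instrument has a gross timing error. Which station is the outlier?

Solve using three stations at a time. Using STA03, STA04, STA06 (subtract circle equations pairwise → linear system) gives (x, y) ≈ (28.9, -44.3).
Distances from that point to each station vs reported:
  STA03: calculated 286.5 vs reported 286.5 → residual 0.0 km
  STA04: calculated 144.3 vs reported 144.3 → residual 0.0 km
  STA05: calculated 161.4 vs reported 111.9 → residual 49.5 km
  STA06: calculated 74.8 vs reported 74.8 → residual 0.0 km
STA03, STA04, STA06 are mutually consistent (residuals ≈ 0); STA05 is off by 49.5 km.

STA05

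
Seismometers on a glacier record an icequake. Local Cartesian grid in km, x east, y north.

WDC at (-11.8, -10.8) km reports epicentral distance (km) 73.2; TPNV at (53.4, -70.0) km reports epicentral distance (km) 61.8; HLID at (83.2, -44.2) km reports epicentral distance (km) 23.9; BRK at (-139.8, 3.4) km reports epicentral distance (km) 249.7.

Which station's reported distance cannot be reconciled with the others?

WDC

Solve using three stations at a time. Using TPNV, HLID, BRK (subtract circle equations pairwise → linear system) gives (x, y) ≈ (106.4, -38.2).
Distances from that point to each station vs reported:
  WDC: calculated 121.4 vs reported 73.2 → residual 48.2 km
  TPNV: calculated 61.8 vs reported 61.8 → residual 0.0 km
  HLID: calculated 24.0 vs reported 23.9 → residual 0.1 km
  BRK: calculated 249.7 vs reported 249.7 → residual 0.0 km
TPNV, HLID, BRK are mutually consistent (residuals ≈ 0); WDC is off by 48.2 km.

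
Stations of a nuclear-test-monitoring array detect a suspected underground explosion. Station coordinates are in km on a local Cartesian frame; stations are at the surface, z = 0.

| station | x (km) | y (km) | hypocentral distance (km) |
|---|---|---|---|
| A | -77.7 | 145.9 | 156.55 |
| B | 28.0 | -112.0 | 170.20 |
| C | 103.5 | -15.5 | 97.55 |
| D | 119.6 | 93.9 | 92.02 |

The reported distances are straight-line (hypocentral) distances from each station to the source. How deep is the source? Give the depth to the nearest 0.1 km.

Each station gives a sphere (x−x_i)² + (y−y_i)² + z² = d_i² (stations at z=0).
Subtracting the A sphere from B and C: z² cancels, leaving linear equations in x and y:
211.4 x − 515.8 y = -18456.24
362.4 x − 322.8 y = -1379.70
Solving: x ≈ 44.201, y ≈ 53.897 km (keep extra digits for the depth step; rounded: 44.2, 53.9).
Then from the A sphere: z² = 156.55² − (x + 77.7)² − (y − 145.9)² with x = 44.201, y = 53.897, so z ≈ 34.402 ≈ 34.4 km.
Check against D (with the unrounded solution): distance 92.03 ≈ 92.02 km. ✓

34.4 km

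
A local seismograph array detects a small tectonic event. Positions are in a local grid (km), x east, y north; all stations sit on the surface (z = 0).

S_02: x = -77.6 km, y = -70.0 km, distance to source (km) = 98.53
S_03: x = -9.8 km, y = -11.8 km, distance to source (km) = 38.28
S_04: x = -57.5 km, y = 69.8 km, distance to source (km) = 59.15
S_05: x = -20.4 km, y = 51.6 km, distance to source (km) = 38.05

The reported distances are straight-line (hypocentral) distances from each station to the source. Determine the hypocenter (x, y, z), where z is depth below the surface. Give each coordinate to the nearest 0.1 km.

x ≈ -32.7 km, y ≈ 17.1 km, depth ≈ 10.3 km

Each station gives a sphere (x−x_i)² + (y−y_i)² + z² = d_i² (stations at z=0).
Subtracting the S_02 sphere from S_03 and S_04: z² cancels, leaving linear equations in x and y:
135.6 x + 116.4 y = -2443.68
40.2 x + 279.6 y = 3465.97
Solving: x ≈ -32.698, y ≈ 17.097 km (keep extra digits for the depth step; rounded: -32.7, 17.1).
Then from the S_02 sphere: z² = 98.53² − (x + 77.6)² − (y + 70.0)² with x = -32.698, y = 17.097, so z ≈ 10.300 ≈ 10.3 km.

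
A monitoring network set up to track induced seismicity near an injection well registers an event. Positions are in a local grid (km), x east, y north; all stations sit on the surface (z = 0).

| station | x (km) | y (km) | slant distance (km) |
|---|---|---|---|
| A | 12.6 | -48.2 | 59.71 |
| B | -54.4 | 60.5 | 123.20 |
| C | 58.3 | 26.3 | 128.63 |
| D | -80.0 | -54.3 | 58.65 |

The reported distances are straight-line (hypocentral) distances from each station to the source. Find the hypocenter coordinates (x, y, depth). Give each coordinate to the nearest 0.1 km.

(-34.1, -55.4, 36.5)

Each station gives a sphere (x−x_i)² + (y−y_i)² + z² = d_i² (stations at z=0).
Subtracting the A sphere from B and C: z² cancels, leaving linear equations in x and y:
-134.0 x + 217.4 y = -7475.35
91.4 x + 149.0 y = -11371.81
Solving: x ≈ -34.100, y ≈ -55.403 km (keep extra digits for the depth step; rounded: -34.1, -55.4).
Then from the A sphere: z² = 59.71² − (x − 12.6)² − (y + 48.2)² with x = -34.100, y = -55.403, so z ≈ 36.504 ≈ 36.5 km.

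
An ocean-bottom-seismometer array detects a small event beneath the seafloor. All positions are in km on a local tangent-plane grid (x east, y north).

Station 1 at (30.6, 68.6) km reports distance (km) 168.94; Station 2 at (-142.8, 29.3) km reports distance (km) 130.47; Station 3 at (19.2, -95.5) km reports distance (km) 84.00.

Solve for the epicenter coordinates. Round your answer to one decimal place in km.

Circle about each station: (x − 30.6)² + (y − 68.6)² = 168.94²; (x + 142.8)² + (y − 29.3)² = 130.47²; (x − 19.2)² + (y + 95.5)² = 84.00².
Subtracting pairs of circle equations eliminates x²+y² and gives linear equations (the radical axes):
-346.8 x − 78.6 y = 27126.31
-22.8 x − 328.2 y = 25331.29
Solving the 2×2 system: x ≈ -61.7, y ≈ -72.9 km.

-61.7 km east, -72.9 km north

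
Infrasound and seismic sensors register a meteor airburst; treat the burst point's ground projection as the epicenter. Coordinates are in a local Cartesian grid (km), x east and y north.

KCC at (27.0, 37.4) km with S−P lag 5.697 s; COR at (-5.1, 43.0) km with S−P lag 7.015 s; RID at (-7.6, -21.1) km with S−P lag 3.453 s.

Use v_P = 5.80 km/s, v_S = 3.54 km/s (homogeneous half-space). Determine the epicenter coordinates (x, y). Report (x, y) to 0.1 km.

Distance from S−P lag: d = Δt · v_P v_S / (v_P − v_S) = Δt · (5.80·3.54)/(5.80−3.54) ≈ 9.0850·Δt.
So d_KCC = 51.76, d_COR = 63.73, d_RID = 31.37 km.
Circle about each station: (x − 27.0)² + (y − 37.4)² = 51.76²; (x + 5.1)² + (y − 43.0)² = 63.73²; (x + 7.6)² + (y + 21.1)² = 31.37².
Subtracting pairs of circle equations eliminates x²+y² and gives linear equations (the radical axes):
-64.2 x + 11.2 y = -1635.17
-69.2 x − 117.0 y = 70.23
Solving the 2×2 system: x ≈ 23.0, y ≈ -14.2 km.

23.0 km east, -14.2 km north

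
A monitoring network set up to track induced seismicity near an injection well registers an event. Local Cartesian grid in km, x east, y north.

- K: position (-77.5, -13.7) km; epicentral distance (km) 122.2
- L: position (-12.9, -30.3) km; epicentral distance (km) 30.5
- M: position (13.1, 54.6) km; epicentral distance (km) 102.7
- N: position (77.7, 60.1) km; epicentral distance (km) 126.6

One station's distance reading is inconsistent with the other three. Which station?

Solve using three stations at a time. Using L, M, N (subtract circle equations pairwise → linear system) gives (x, y) ≈ (12.0, -48.1).
Distances from that point to each station vs reported:
  K: calculated 95.9 vs reported 122.2 → residual 26.3 km
  L: calculated 30.6 vs reported 30.5 → residual 0.1 km
  M: calculated 102.7 vs reported 102.7 → residual 0.0 km
  N: calculated 126.6 vs reported 126.6 → residual 0.0 km
L, M, N are mutually consistent (residuals ≈ 0); K is off by 26.3 km.

K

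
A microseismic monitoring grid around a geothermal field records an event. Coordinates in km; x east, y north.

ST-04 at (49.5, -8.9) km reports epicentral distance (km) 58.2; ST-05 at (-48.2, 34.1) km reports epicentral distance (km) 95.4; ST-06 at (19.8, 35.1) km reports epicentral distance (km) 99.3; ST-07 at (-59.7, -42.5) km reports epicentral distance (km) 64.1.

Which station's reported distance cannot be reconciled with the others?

Solve using three stations at a time. Using ST-04, ST-05, ST-07 (subtract circle equations pairwise → linear system) gives (x, y) ≈ (4.3, -45.5).
Distances from that point to each station vs reported:
  ST-04: calculated 58.2 vs reported 58.2 → residual 0.0 km
  ST-05: calculated 95.4 vs reported 95.4 → residual 0.0 km
  ST-06: calculated 82.1 vs reported 99.3 → residual 17.2 km
  ST-07: calculated 64.1 vs reported 64.1 → residual 0.0 km
ST-04, ST-05, ST-07 are mutually consistent (residuals ≈ 0); ST-06 is off by 17.2 km.

ST-06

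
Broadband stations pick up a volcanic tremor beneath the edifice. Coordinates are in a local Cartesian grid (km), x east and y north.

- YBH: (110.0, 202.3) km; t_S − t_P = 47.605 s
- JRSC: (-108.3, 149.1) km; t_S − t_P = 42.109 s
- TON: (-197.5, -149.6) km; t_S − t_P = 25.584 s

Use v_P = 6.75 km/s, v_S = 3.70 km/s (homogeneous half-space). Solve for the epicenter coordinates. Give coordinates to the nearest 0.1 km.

(10.5, -174.6)

Distance from S−P lag: d = Δt · v_P v_S / (v_P − v_S) = Δt · (6.75·3.70)/(6.75−3.70) ≈ 8.1885·Δt.
So d_YBH = 389.81, d_JRSC = 344.81, d_TON = 209.50 km.
Circle about each station: (x − 110.0)² + (y − 202.3)² = 389.81²; (x + 108.3)² + (y − 149.1)² = 344.81²; (x + 197.5)² + (y + 149.6)² = 209.50².
Subtracting the YBH equation from the JRSC and TON equations removes the quadratic terms:
-436.6 x − 106.4 y = 13992.31
-615.0 x − 703.8 y = 116422.71
Solving the 2×2 system: x ≈ 10.5, y ≈ -174.6 km.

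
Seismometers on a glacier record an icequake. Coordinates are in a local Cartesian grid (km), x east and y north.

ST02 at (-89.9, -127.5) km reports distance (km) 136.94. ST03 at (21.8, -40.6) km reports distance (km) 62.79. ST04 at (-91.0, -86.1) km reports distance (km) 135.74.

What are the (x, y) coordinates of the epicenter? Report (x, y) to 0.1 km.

44.1 km east, -99.3 km north

Circle about each station: (x + 89.9)² + (y + 127.5)² = 136.94²; (x − 21.8)² + (y + 40.6)² = 62.79²; (x + 91.0)² + (y + 86.1)² = 135.74².
Subtracting pairs of circle equations eliminates x²+y² and gives linear equations (the radical axes):
223.4 x + 173.8 y = -7404.68
-2.2 x + 82.8 y = -8316.83
Solving the 2×2 system: x ≈ 44.1, y ≈ -99.3 km.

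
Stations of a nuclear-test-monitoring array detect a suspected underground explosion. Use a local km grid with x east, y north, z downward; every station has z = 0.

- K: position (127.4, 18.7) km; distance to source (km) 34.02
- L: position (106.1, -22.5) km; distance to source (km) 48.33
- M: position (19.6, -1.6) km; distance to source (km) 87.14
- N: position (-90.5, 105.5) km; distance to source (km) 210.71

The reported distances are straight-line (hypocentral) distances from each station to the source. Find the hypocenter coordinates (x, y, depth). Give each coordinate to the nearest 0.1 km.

(101.1, 20.5, 21.5)

Each station gives a sphere (x−x_i)² + (y−y_i)² + z² = d_i² (stations at z=0).
Subtracting the K sphere from L and M: z² cancels, leaving linear equations in x and y:
-42.6 x − 82.4 y = -5995.42
-215.6 x − 40.6 y = -22629.75
Solving: x ≈ 101.103, y ≈ 20.491 km (keep extra digits for the depth step; rounded: 101.1, 20.5).
Then from the K sphere: z² = 34.02² − (x − 127.4)² − (y − 18.7)² with x = 101.103, y = 20.491, so z ≈ 21.509 ≈ 21.5 km.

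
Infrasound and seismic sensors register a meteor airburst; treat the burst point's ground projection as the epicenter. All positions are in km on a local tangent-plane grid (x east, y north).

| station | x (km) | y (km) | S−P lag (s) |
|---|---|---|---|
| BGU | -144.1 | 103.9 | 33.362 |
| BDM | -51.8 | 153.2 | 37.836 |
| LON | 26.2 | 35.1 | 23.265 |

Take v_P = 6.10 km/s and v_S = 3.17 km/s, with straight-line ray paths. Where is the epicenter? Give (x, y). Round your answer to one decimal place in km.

Distance from S−P lag: d = Δt · v_P v_S / (v_P − v_S) = Δt · (6.10·3.17)/(6.10−3.17) ≈ 6.5997·Δt.
So d_BGU = 220.18, d_BDM = 249.70, d_LON = 153.54 km.
Circle about each station: (x + 144.1)² + (y − 103.9)² = 220.18²; (x + 51.8)² + (y − 153.2)² = 249.70²; (x − 26.2)² + (y − 35.1)² = 153.54².
Subtracting the BGU equation from the BDM and LON equations removes the quadratic terms:
184.6 x + 98.6 y = -19277.40
340.6 x − 137.6 y = -4736.87
Solving the 2×2 system: x ≈ -52.9, y ≈ -96.5 km.
Check against BGU (with the unrounded x, y): √((x + 144.1)²+(y − 103.9)²) = 220.17 ≈ 220.18 km. ✓

(-52.9, -96.5)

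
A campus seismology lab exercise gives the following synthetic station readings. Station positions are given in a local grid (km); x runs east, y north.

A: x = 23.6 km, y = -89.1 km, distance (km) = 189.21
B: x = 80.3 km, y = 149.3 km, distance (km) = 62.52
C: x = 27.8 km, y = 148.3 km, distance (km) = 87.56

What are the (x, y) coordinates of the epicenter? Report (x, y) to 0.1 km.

x ≈ 91.0 km, y ≈ 87.7 km

Circle about each station: (x − 23.6)² + (y + 89.1)² = 189.21²; (x − 80.3)² + (y − 149.3)² = 62.52²; (x − 27.8)² + (y − 148.3)² = 87.56².
Subtracting the A equation from the B and C equations removes the quadratic terms:
113.4 x + 476.8 y = 52134.48
8.4 x + 474.8 y = 42403.63
Solving the 2×2 system: x ≈ 91.0, y ≈ 87.7 km.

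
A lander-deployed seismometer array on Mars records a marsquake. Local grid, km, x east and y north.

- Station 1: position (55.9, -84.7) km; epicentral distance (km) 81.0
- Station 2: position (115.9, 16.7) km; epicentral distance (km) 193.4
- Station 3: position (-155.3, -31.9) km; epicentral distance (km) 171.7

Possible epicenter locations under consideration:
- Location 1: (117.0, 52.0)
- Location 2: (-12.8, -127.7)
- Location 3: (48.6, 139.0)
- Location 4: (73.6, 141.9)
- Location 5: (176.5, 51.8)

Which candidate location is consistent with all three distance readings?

Location 2

For each candidate, compare |candidate − station| to the reported distance:
Location 1: residuals Station 1 68.7, Station 2 158.1, Station 3 113.2 → max 158.1 km
Location 2: residuals Station 1 0.0, Station 2 0.0, Station 3 0.0 → max 0.0 km
Location 3: residuals Station 1 142.8, Station 2 53.8, Station 3 94.3 → max 142.8 km
Location 4: residuals Station 1 146.3, Station 2 61.2, Station 3 115.7 → max 146.3 km
Location 5: residuals Station 1 101.1, Station 2 123.4, Station 3 170.5 → max 170.5 km
Only Location 2 has all residuals ≈ 0.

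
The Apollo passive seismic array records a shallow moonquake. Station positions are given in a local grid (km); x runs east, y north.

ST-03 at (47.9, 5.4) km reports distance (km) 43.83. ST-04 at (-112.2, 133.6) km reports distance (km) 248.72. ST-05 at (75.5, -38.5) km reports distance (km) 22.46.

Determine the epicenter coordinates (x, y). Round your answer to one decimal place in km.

Circle about each station: (x − 47.9)² + (y − 5.4)² = 43.83²; (x + 112.2)² + (y − 133.6)² = 248.72²; (x − 75.5)² + (y + 38.5)² = 22.46².
Subtracting the ST-03 equation from the ST-04 and ST-05 equations removes the quadratic terms:
-320.2 x + 256.4 y = -31826.34
55.2 x − 87.8 y = 6275.55
Solving the 2×2 system: x ≈ 84.9, y ≈ -18.1 km.

x ≈ 84.9 km, y ≈ -18.1 km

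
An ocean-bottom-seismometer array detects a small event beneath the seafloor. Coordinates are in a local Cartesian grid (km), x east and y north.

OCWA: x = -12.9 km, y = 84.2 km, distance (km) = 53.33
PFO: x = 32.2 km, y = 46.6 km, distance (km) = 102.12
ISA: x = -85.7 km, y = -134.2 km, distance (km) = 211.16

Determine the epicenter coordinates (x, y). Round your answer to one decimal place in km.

x ≈ -65.6 km, y ≈ 76.0 km

Circle about each station: (x + 12.9)² + (y − 84.2)² = 53.33²; (x − 32.2)² + (y − 46.6)² = 102.12²; (x + 85.7)² + (y + 134.2)² = 211.16².
Subtracting the OCWA equation from the PFO and ISA equations removes the quadratic terms:
90.2 x − 75.2 y = -11632.06
-145.6 x − 436.8 y = -23646.38
Solving the 2×2 system: x ≈ -65.6, y ≈ 76.0 km.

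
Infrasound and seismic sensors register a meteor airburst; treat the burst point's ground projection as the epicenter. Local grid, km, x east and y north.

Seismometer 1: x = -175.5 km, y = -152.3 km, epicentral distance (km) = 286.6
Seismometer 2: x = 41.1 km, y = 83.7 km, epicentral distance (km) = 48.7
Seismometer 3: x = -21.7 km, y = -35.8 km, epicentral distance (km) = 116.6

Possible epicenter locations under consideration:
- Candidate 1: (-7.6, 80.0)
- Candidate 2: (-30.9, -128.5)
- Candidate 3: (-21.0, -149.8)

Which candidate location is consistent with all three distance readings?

Candidate 1

For each candidate, compare |candidate − station| to the reported distance:
Candidate 1: residuals Seismometer 1 0.0, Seismometer 2 0.1, Seismometer 3 0.1 → max 0.1 km
Candidate 2: residuals Seismometer 1 140.1, Seismometer 2 175.4, Seismometer 3 23.4 → max 175.4 km
Candidate 3: residuals Seismometer 1 132.1, Seismometer 2 192.9, Seismometer 3 2.6 → max 192.9 km
Only Candidate 1 has all residuals ≈ 0.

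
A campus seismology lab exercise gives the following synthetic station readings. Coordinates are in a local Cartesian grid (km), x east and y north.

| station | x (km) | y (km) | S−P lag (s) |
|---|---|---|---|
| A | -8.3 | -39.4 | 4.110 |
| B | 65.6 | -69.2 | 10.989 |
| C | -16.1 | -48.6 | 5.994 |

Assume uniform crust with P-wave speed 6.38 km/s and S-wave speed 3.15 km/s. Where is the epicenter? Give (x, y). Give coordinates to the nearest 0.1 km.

13.1 km east, -25.4 km north

Distance from S−P lag: d = Δt · v_P v_S / (v_P − v_S) = Δt · (6.38·3.15)/(6.38−3.15) ≈ 6.2220·Δt.
So d_A = 25.57, d_B = 68.37, d_C = 37.29 km.
Circle about each station: (x + 8.3)² + (y + 39.4)² = 25.57²; (x − 65.6)² + (y + 69.2)² = 68.37²; (x + 16.1)² + (y + 48.6)² = 37.29².
Subtracting the A equation from the B and C equations removes the quadratic terms:
147.8 x − 59.6 y = 3450.12
-15.6 x − 18.4 y = 263.20
Solving the 2×2 system: x ≈ 13.1, y ≈ -25.4 km.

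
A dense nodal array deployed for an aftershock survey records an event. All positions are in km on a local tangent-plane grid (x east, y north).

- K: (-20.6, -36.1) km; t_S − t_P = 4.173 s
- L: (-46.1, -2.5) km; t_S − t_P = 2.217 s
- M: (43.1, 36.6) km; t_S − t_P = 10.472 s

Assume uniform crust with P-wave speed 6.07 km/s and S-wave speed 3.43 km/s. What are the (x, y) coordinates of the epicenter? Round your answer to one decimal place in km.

Distance from S−P lag: d = Δt · v_P v_S / (v_P − v_S) = Δt · (6.07·3.43)/(6.07−3.43) ≈ 7.8864·Δt.
So d_K = 32.91, d_L = 17.48, d_M = 82.59 km.
Circle about each station: (x + 20.6)² + (y + 36.1)² = 32.91²; (x + 46.1)² + (y + 2.5)² = 17.48²; (x − 43.1)² + (y − 36.6)² = 82.59².
Subtracting pairs of circle equations eliminates x²+y² and gives linear equations (the radical axes):
-51.0 x + 67.2 y = 1181.41
127.4 x + 145.4 y = -4268.44
Solving the 2×2 system: x ≈ -28.7, y ≈ -4.2 km.

(-28.7, -4.2)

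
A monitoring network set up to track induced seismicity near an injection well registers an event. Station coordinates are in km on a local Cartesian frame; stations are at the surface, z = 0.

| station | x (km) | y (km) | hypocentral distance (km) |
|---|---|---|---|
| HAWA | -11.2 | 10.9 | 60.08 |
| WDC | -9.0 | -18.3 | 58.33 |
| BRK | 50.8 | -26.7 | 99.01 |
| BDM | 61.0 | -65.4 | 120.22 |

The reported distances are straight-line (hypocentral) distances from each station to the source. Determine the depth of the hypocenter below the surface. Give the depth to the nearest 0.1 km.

Each station gives a sphere (x−x_i)² + (y−y_i)² + z² = d_i² (stations at z=0).
Subtracting the HAWA sphere from WDC and BRK: z² cancels, leaving linear equations in x and y:
4.4 x − 58.4 y = 378.86
124.0 x − 75.2 y = -3144.09
Solving: x ≈ -30.692, y ≈ -8.800 km (keep extra digits for the depth step; rounded: -30.7, -8.8).
Then from the HAWA sphere: z² = 60.08² − (x + 11.2)² − (y − 10.9)² with x = -30.692, y = -8.800, so z ≈ 53.306 ≈ 53.3 km.

z ≈ 53.3 km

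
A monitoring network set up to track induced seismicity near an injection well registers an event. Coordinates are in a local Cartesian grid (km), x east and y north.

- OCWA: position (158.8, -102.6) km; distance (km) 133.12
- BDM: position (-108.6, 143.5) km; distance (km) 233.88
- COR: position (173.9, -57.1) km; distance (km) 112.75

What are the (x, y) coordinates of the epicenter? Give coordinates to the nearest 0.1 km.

Circle about each station: (x − 158.8)² + (y + 102.6)² = 133.12²; (x + 108.6)² + (y − 143.5)² = 233.88²; (x − 173.9)² + (y + 57.1)² = 112.75².
Subtracting the OCWA equation from the BDM and COR equations removes the quadratic terms:
-534.8 x + 492.2 y = -40336.91
30.2 x + 91.0 y = 2765.79
Solving the 2×2 system: x ≈ 79.2, y ≈ 4.1 km.

x ≈ 79.2 km, y ≈ 4.1 km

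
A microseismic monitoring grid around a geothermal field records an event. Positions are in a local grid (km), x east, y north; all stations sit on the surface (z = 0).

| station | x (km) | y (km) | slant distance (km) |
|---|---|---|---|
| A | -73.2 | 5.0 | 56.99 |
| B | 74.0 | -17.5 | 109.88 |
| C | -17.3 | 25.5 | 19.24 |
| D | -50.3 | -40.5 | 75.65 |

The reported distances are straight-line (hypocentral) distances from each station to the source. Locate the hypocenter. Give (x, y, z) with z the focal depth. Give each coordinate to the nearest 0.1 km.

Each station gives a sphere (x−x_i)² + (y−y_i)² + z² = d_i² (stations at z=0).
Subtracting the A sphere from B and C: z² cancels, leaving linear equations in x and y:
294.4 x − 45.0 y = -8426.74
111.8 x + 41.0 y = -1556.02
Solving: x ≈ -24.297, y ≈ 28.303 km (keep extra digits for the depth step; rounded: -24.3, 28.3).
Then from the A sphere: z² = 56.99² − (x + 73.2)² − (y − 5.0)² with x = -24.297, y = 28.303, so z ≈ 17.701 ≈ 17.7 km.
Check against D (with the unrounded solution): distance 75.65 ≈ 75.65 km. ✓

(-24.3, 28.3, 17.7)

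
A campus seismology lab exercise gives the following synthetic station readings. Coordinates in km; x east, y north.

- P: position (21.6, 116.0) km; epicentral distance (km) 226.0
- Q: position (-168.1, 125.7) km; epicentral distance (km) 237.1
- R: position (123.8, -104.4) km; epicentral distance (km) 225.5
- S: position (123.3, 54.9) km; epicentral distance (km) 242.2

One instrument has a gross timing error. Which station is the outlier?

R

Solve using three stations at a time. Using P, Q, S (subtract circle equations pairwise → linear system) gives (x, y) ≈ (-70.5, -90.4).
Distances from that point to each station vs reported:
  P: calculated 226.0 vs reported 226.0 → residual 0.0 km
  Q: calculated 237.1 vs reported 237.1 → residual 0.0 km
  R: calculated 194.8 vs reported 225.5 → residual 30.7 km
  S: calculated 242.2 vs reported 242.2 → residual 0.0 km
P, Q, S are mutually consistent (residuals ≈ 0); R is off by 30.7 km.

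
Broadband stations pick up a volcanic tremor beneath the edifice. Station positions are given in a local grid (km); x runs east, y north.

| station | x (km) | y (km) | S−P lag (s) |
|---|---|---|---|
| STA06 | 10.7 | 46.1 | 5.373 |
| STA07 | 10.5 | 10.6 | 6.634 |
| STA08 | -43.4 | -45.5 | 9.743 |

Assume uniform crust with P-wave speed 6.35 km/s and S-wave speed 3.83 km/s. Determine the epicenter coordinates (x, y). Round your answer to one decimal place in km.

x ≈ -41.1 km, y ≈ 48.5 km

Distance from S−P lag: d = Δt · v_P v_S / (v_P − v_S) = Δt · (6.35·3.83)/(6.35−3.83) ≈ 9.6510·Δt.
So d_STA06 = 51.85, d_STA07 = 64.02, d_STA08 = 94.03 km.
Circle about each station: (x − 10.7)² + (y − 46.1)² = 51.85²; (x − 10.5)² + (y − 10.6)² = 64.02²; (x + 43.4)² + (y + 45.5)² = 94.03².
Subtracting the STA06 equation from the STA07 and STA08 equations removes the quadratic terms:
-0.4 x − 71.0 y = -3427.23
-108.2 x − 183.2 y = -4439.11
Solving the 2×2 system: x ≈ -41.1, y ≈ 48.5 km.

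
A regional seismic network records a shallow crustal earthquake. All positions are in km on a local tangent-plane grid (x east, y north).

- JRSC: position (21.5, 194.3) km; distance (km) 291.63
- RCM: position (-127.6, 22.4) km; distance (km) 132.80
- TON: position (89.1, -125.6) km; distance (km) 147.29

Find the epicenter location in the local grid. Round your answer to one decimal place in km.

Circle about each station: (x − 21.5)² + (y − 194.3)² = 291.63²; (x + 127.6)² + (y − 22.4)² = 132.80²; (x − 89.1)² + (y + 125.6)² = 147.29².
Subtracting the JRSC equation from the RCM and TON equations removes the quadratic terms:
-298.2 x − 343.8 y = 45981.00
135.2 x − 639.8 y = 48853.14
Solving the 2×2 system: x ≈ -53.2, y ≈ -87.6 km.
Check against JRSC (with the unrounded x, y): √((x − 21.5)²+(y − 194.3)²) = 291.63 ≈ 291.63 km. ✓

-53.2 km east, -87.6 km north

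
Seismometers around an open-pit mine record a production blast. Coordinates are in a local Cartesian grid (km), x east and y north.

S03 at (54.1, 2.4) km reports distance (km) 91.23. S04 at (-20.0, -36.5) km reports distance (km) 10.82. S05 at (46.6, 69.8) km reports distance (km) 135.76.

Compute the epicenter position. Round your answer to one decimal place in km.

Circle about each station: (x − 54.1)² + (y − 2.4)² = 91.23²; (x + 20.0)² + (y + 36.5)² = 10.82²; (x − 46.6)² + (y − 69.8)² = 135.76².
Subtracting the S03 equation from the S04 and S05 equations removes the quadratic terms:
-148.2 x − 77.8 y = 7005.52
-15.0 x + 134.8 y = -5996.83
Solving the 2×2 system: x ≈ -22.6, y ≈ -47.0 km.

(-22.6, -47.0)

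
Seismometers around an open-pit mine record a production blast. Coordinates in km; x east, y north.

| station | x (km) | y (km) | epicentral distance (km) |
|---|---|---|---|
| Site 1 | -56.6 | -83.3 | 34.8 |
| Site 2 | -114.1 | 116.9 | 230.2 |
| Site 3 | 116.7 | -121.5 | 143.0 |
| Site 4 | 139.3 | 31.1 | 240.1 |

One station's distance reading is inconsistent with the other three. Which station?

Site 4

Solve using three stations at a time. Using Site 1, Site 2, Site 3 (subtract circle equations pairwise → linear system) gives (x, y) ≈ (-23.8, -94.8).
Distances from that point to each station vs reported:
  Site 1: calculated 34.8 vs reported 34.8 → residual 0.0 km
  Site 2: calculated 230.2 vs reported 230.2 → residual 0.0 km
  Site 3: calculated 143.0 vs reported 143.0 → residual 0.0 km
  Site 4: calculated 206.1 vs reported 240.1 → residual 34.0 km
Site 1, Site 2, Site 3 are mutually consistent (residuals ≈ 0); Site 4 is off by 34.0 km.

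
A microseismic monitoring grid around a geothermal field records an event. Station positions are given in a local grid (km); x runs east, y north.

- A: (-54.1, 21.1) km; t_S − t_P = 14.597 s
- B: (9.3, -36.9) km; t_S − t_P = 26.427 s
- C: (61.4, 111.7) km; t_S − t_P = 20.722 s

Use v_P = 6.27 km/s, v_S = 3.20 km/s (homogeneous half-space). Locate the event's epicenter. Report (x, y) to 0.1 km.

Distance from S−P lag: d = Δt · v_P v_S / (v_P − v_S) = Δt · (6.27·3.20)/(6.27−3.20) ≈ 6.5355·Δt.
So d_A = 95.40, d_B = 172.71, d_C = 135.43 km.
Circle about each station: (x + 54.1)² + (y − 21.1)² = 95.40²; (x − 9.3)² + (y + 36.9)² = 172.71²; (x − 61.4)² + (y − 111.7)² = 135.43².
Subtracting pairs of circle equations eliminates x²+y² and gives linear equations (the radical axes):
126.8 x − 116.0 y = -22651.50
231.0 x + 181.2 y = 3634.71
Solving the 2×2 system: x ≈ -74.0, y ≈ 114.4 km.

(-74.0, 114.4)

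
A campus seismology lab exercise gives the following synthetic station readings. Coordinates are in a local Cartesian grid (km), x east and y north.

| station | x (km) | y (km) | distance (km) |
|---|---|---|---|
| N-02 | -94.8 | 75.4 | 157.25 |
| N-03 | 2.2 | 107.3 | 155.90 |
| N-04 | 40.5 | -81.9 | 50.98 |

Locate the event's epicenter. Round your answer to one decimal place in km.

1.9 km east, -48.6 km north

Circle about each station: (x + 94.8)² + (y − 75.4)² = 157.25²; (x − 2.2)² + (y − 107.3)² = 155.90²; (x − 40.5)² + (y + 81.9)² = 50.98².
Subtracting the N-02 equation from the N-03 and N-04 equations removes the quadratic terms:
194.0 x + 63.8 y = -2731.32
270.6 x − 314.6 y = 15804.26
Solving the 2×2 system: x ≈ 1.9, y ≈ -48.6 km.
Check against N-02 (with the unrounded x, y): √((x + 94.8)²+(y − 75.4)²) = 157.25 ≈ 157.25 km. ✓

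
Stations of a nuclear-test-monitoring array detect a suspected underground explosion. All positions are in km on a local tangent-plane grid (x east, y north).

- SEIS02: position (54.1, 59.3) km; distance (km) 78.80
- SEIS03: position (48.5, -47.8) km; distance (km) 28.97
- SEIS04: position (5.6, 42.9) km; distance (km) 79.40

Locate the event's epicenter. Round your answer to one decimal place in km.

Circle about each station: (x − 54.1)² + (y − 59.3)² = 78.80²; (x − 48.5)² + (y + 47.8)² = 28.97²; (x − 5.6)² + (y − 42.9)² = 79.40².
Subtracting the SEIS02 equation from the SEIS03 and SEIS04 equations removes the quadratic terms:
-11.2 x − 214.2 y = 3563.97
-97.0 x − 32.8 y = -4666.45
Solving the 2×2 system: x ≈ 54.7, y ≈ -19.5 km.

54.7 km east, -19.5 km north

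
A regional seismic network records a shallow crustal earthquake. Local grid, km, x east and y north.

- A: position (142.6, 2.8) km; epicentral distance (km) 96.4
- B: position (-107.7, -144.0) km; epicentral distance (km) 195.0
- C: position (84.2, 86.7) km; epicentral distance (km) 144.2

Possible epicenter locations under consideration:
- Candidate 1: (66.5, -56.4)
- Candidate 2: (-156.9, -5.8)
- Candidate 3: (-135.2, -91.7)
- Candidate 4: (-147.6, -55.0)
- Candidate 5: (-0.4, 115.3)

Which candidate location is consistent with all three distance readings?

For each candidate, compare |candidate − station| to the reported distance:
Candidate 1: residuals A 0.0, B 0.0, C 0.0 → max 0.0 km
Candidate 2: residuals A 203.2, B 48.3, C 114.0 → max 203.2 km
Candidate 3: residuals A 197.0, B 135.9, C 138.6 → max 197.0 km
Candidate 4: residuals A 199.5, B 97.5, C 127.5 → max 199.5 km
Candidate 5: residuals A 85.5, B 85.6, C 54.9 → max 85.6 km
Only Candidate 1 has all residuals ≈ 0.

Candidate 1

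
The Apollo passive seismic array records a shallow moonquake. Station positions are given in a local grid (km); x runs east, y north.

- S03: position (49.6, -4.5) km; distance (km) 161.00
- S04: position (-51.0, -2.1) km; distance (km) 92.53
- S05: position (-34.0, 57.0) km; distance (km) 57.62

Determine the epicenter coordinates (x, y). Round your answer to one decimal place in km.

Circle about each station: (x − 49.6)² + (y + 4.5)² = 161.00²; (x + 51.0)² + (y + 2.1)² = 92.53²; (x + 34.0)² + (y − 57.0)² = 57.62².
Subtracting pairs of circle equations eliminates x²+y² and gives linear equations (the radical axes):
-201.2 x + 4.8 y = 17484.20
-167.2 x + 123.0 y = 24525.53
Solving the 2×2 system: x ≈ -84.9, y ≈ 84.0 km.

x ≈ -84.9 km, y ≈ 84.0 km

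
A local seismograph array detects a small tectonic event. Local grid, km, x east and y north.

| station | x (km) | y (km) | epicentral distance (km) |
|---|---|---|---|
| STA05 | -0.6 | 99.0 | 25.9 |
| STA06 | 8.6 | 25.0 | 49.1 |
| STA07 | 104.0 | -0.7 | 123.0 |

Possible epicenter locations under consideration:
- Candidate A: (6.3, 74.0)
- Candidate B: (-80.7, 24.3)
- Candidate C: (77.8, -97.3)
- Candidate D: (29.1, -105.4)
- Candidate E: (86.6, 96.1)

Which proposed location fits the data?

Candidate A

For each candidate, compare |candidate − station| to the reported distance:
Candidate A: residuals STA05 0.0, STA06 0.0, STA07 0.0 → max 0.0 km
Candidate B: residuals STA05 83.6, STA06 40.2, STA07 63.4 → max 83.6 km
Candidate C: residuals STA05 185.5, STA06 91.4, STA07 22.9 → max 185.5 km
Candidate D: residuals STA05 180.6, STA06 82.9, STA07 5.7 → max 180.6 km
Candidate E: residuals STA05 61.3, STA06 56.4, STA07 24.6 → max 61.3 km
Only Candidate A has all residuals ≈ 0.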